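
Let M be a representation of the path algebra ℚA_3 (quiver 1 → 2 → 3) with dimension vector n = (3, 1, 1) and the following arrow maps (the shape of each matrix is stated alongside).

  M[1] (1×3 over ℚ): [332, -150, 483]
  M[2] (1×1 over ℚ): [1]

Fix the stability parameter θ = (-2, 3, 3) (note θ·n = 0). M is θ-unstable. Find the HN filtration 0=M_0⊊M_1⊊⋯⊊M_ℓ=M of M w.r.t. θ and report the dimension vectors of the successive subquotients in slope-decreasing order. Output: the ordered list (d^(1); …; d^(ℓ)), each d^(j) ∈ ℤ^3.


Via rank(M_{q-1}∘⋯∘M_p): M ≅ I[1,1]^2, I[1,3].
μ_θ-semistable layers: μ^(1)=3; μ^(2)=-2

((0, 1, 1); (3, 0, 0))


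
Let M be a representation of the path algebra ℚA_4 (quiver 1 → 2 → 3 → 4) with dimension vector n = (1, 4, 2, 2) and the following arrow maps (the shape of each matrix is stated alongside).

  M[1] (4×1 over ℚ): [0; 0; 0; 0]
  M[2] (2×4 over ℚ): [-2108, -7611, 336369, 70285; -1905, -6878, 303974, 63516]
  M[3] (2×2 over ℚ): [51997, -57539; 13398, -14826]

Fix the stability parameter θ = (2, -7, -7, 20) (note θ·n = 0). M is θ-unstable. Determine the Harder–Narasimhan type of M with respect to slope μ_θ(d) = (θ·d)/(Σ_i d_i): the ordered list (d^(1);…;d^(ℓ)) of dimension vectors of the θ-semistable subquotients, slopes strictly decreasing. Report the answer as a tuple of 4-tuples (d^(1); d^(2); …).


Barcode: M ≅ I[1,1], I[2,2]^2, I[2,3], I[2,4], I[4,4]. HN layers by μ_θ (3 steps, strictly decreasing):
  μ^(1)=20; μ^(2)=2; μ^(3)=-7

((0, 0, 0, 2); (1, 0, 0, 0); (0, 4, 2, 0))


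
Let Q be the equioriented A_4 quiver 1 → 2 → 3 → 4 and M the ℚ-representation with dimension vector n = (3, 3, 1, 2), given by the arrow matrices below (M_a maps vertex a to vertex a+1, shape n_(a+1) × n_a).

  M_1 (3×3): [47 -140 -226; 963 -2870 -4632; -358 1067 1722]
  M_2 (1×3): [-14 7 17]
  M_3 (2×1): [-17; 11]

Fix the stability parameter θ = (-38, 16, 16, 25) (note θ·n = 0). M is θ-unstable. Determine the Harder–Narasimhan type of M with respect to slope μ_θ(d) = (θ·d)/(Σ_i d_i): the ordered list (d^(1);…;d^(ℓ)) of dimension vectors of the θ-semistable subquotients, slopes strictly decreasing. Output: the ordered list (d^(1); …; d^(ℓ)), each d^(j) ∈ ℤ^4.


Via rank(M_{q-1}∘⋯∘M_p): M ≅ I[1,2]^2, I[1,4], I[4,4].
μ_θ-semistable layers: μ^(1)=25; μ^(2)=16; μ^(3)=-38

((0, 0, 0, 2); (0, 3, 1, 0); (3, 0, 0, 0))


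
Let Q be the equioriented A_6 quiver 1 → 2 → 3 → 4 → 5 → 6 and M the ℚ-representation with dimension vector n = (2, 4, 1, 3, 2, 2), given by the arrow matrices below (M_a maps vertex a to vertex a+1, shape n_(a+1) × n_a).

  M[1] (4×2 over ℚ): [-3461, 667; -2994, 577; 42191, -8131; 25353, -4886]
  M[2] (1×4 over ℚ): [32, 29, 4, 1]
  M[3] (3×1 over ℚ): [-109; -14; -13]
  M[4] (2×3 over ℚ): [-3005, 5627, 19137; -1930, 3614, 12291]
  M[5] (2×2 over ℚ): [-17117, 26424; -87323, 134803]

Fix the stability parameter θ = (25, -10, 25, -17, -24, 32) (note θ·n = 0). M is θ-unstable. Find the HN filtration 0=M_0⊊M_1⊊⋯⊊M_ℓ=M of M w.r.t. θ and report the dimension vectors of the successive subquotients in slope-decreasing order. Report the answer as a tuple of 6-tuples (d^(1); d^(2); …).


Interval decomposition of M: I[1,2], I[1,6], I[2,2]^2, I[4,4], I[4,6].
HN type (ℓ=6): μ^(1)=32; μ^(2)=15/2; μ^(3)=-1/5; μ^(4)=-10; μ^(5)=-17; μ^(6)=-41/2

((0, 0, 0, 0, 0, 2); (1, 1, 0, 0, 0, 0); (1, 1, 1, 1, 1, 0); (0, 2, 0, 0, 0, 0); (0, 0, 0, 1, 0, 0); (0, 0, 0, 1, 1, 0))


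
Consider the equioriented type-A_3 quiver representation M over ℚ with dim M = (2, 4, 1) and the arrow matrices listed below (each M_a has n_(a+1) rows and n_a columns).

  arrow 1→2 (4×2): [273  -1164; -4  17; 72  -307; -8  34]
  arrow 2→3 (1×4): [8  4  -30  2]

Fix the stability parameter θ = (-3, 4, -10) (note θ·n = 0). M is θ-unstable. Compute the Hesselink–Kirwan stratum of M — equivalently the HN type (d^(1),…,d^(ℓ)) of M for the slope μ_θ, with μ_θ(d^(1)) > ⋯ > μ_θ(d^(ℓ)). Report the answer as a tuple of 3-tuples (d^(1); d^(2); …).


Barcode: M ≅ I[1,2], I[1,3], I[2,2]^2. HN layers by μ_θ (2 steps, strictly decreasing):
  μ^(1)=4; μ^(2)=-3

((0, 3, 0); (2, 1, 1))


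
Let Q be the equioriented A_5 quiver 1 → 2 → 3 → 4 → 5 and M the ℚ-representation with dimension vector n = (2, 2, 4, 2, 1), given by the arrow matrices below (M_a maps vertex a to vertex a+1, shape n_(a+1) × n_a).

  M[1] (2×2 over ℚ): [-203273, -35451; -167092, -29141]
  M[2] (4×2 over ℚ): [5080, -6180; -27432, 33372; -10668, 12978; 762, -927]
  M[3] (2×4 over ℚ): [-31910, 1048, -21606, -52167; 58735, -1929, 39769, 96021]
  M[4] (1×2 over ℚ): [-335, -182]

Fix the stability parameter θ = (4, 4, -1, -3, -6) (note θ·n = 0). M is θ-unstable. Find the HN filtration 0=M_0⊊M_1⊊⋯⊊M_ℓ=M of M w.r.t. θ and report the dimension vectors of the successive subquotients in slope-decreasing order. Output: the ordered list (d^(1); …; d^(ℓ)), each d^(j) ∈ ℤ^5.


Via rank(M_{q-1}∘⋯∘M_p): M ≅ I[1,2], I[1,5], I[3,3]^2, I[3,4].
μ_θ-semistable layers: μ^(1)=4; μ^(2)=-2/5; μ^(3)=-1; μ^(4)=-2

((1, 1, 0, 0, 0); (1, 1, 1, 1, 1); (0, 0, 2, 0, 0); (0, 0, 1, 1, 0))


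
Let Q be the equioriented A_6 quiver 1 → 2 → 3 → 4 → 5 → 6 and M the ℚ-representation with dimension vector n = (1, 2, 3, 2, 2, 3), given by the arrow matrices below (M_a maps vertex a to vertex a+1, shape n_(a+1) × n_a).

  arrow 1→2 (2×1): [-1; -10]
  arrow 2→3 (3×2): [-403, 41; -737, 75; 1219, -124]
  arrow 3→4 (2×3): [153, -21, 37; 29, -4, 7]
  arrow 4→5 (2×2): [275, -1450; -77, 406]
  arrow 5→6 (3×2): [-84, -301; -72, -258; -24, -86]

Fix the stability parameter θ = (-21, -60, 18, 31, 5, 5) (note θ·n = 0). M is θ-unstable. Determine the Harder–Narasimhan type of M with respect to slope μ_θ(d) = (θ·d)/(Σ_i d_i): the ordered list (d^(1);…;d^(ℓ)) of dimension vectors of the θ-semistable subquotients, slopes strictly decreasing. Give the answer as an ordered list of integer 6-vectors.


Via rank(M_{q-1}∘⋯∘M_p): M ≅ I[1,6], I[2,4], I[3,3], I[5,5], I[6,6]^2.
μ_θ-semistable layers: μ^(1)=31; μ^(2)=18; μ^(3)=59/4; μ^(4)=5; μ^(5)=-81/2; μ^(6)=-60

((0, 0, 0, 1, 0, 0); (0, 0, 2, 0, 0, 0); (0, 0, 1, 1, 1, 1); (0, 0, 0, 0, 1, 2); (1, 1, 0, 0, 0, 0); (0, 1, 0, 0, 0, 0))


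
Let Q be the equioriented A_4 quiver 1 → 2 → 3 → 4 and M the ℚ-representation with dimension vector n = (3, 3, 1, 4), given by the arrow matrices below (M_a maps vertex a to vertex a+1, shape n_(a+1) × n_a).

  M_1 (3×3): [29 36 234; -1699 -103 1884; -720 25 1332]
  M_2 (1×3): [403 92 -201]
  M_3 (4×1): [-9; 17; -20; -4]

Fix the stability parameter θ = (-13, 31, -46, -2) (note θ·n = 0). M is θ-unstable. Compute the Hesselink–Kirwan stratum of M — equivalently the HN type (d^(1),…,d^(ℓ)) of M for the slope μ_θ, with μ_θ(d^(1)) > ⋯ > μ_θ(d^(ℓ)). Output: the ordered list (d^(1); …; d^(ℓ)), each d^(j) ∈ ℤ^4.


Via rank(M_{q-1}∘⋯∘M_p): M ≅ I[1,2]^2, I[1,4], I[4,4]^3.
μ_θ-semistable layers: μ^(1)=31; μ^(2)=-2; μ^(3)=-15/2; μ^(4)=-13

((0, 2, 0, 0); (0, 0, 0, 4); (0, 1, 1, 0); (3, 0, 0, 0))


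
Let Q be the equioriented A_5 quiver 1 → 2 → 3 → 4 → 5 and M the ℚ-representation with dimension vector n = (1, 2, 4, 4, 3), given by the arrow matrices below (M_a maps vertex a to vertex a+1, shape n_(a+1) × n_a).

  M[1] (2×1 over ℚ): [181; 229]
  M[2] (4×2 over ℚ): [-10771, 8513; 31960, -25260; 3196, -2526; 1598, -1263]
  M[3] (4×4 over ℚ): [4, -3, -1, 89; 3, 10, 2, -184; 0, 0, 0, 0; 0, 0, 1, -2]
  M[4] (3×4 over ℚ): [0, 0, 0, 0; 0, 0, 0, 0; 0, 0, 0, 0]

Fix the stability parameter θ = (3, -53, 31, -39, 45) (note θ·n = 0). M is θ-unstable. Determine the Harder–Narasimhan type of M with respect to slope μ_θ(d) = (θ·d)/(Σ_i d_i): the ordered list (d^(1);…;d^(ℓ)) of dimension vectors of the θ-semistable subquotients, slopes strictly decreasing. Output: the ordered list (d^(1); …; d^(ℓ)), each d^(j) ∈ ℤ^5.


Via rank(M_{q-1}∘⋯∘M_p): M ≅ I[1,4], I[2,4], I[3,3], I[3,4], I[4,4], I[5,5]^3.
μ_θ-semistable layers: μ^(1)=45; μ^(2)=31; μ^(3)=-4; μ^(4)=-25; μ^(5)=-39; μ^(6)=-53

((0, 0, 0, 0, 3); (0, 0, 1, 0, 0); (0, 0, 3, 3, 0); (1, 1, 0, 0, 0); (0, 0, 0, 1, 0); (0, 1, 0, 0, 0))


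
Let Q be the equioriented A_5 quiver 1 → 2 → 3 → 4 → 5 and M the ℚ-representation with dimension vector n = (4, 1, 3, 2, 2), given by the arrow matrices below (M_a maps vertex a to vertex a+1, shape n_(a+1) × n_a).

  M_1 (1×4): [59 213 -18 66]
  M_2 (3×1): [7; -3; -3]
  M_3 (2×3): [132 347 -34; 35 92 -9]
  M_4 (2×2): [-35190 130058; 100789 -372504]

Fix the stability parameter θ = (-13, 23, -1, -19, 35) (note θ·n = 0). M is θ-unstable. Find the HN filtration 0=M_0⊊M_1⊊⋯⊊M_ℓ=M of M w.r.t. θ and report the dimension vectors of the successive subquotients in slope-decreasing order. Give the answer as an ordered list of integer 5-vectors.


Via rank(M_{q-1}∘⋯∘M_p): M ≅ I[1,1]^3, I[1,5], I[3,3], I[3,5].
μ_θ-semistable layers: μ^(1)=35; μ^(2)=1; μ^(3)=-1; μ^(4)=-10; μ^(5)=-13

((0, 0, 0, 0, 2); (0, 1, 1, 1, 0); (0, 0, 1, 0, 0); (0, 0, 1, 1, 0); (4, 0, 0, 0, 0))


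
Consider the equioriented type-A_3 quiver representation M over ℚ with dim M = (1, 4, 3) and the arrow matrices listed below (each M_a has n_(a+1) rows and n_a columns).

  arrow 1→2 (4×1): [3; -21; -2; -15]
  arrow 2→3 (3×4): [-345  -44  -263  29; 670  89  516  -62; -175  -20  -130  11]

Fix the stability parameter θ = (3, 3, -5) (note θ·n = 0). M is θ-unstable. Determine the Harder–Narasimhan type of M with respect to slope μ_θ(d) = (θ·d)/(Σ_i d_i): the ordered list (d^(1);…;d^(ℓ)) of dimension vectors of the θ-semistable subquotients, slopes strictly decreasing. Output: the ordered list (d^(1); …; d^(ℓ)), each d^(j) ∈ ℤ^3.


Barcode: M ≅ I[1,3], I[2,2], I[2,3]^2. HN layers by μ_θ (3 steps, strictly decreasing):
  μ^(1)=3; μ^(2)=1/3; μ^(3)=-1

((0, 1, 0); (1, 1, 1); (0, 2, 2))


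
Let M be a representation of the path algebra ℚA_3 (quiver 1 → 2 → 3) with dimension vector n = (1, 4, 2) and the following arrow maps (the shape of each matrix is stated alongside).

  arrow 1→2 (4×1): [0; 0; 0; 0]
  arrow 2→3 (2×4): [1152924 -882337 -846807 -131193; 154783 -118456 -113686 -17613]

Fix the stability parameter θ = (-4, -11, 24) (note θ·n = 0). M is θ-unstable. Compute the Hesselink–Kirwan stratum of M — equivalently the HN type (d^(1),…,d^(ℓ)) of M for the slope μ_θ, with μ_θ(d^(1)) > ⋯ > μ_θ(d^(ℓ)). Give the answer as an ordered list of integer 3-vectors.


Via rank(M_{q-1}∘⋯∘M_p): M ≅ I[1,1], I[2,2]^2, I[2,3]^2.
μ_θ-semistable layers: μ^(1)=24; μ^(2)=-4; μ^(3)=-11

((0, 0, 2); (1, 0, 0); (0, 4, 0))


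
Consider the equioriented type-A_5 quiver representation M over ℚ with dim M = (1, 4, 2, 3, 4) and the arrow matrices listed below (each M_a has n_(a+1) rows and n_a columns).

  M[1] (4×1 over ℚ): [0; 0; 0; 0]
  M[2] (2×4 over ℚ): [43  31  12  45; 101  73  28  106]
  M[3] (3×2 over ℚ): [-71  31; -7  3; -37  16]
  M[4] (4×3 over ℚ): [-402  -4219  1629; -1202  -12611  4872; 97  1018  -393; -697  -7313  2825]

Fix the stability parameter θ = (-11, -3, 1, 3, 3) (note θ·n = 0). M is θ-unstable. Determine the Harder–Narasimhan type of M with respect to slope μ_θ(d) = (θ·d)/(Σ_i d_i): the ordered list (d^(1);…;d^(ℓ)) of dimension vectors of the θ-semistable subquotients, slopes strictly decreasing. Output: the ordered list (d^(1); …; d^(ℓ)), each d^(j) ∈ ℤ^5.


Interval decomposition of M: I[1,1], I[2,2]^2, I[2,5]^2, I[4,5], I[5,5].
HN type (ℓ=4): μ^(1)=3; μ^(2)=1; μ^(3)=-3; μ^(4)=-11

((0, 0, 0, 3, 4); (0, 0, 2, 0, 0); (0, 4, 0, 0, 0); (1, 0, 0, 0, 0))


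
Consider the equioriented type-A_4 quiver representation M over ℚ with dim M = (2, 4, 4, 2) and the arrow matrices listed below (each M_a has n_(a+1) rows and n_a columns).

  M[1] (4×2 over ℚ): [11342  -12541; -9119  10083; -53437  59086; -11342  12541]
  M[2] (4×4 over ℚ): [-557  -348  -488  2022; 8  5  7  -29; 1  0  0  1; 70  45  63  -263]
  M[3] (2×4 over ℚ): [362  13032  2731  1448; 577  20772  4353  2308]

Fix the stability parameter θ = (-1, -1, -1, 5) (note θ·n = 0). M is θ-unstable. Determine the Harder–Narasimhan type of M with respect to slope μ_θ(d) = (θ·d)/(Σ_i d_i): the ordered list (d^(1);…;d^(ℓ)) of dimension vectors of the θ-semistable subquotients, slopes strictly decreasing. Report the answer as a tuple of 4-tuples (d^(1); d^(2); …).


Interval decomposition of M: I[1,2], I[1,4], I[2,3], I[2,4], I[3,3].
HN type (ℓ=2): μ^(1)=5; μ^(2)=-1

((0, 0, 0, 2); (2, 4, 4, 0))


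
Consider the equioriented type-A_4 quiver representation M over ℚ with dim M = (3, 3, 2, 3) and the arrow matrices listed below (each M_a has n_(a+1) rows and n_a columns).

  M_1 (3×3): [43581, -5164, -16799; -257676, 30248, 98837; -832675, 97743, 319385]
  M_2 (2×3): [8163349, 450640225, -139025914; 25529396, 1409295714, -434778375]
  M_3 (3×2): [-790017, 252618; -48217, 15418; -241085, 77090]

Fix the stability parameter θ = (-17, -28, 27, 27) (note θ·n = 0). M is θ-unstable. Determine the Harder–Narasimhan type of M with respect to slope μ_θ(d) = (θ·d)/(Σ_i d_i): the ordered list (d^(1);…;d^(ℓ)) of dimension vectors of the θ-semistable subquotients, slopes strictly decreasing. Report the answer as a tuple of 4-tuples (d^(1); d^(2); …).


Interval decomposition of M: I[1,2], I[1,3], I[1,4], I[4,4]^2.
HN type (ℓ=2): μ^(1)=27; μ^(2)=-45/2

((0, 0, 2, 3); (3, 3, 0, 0))


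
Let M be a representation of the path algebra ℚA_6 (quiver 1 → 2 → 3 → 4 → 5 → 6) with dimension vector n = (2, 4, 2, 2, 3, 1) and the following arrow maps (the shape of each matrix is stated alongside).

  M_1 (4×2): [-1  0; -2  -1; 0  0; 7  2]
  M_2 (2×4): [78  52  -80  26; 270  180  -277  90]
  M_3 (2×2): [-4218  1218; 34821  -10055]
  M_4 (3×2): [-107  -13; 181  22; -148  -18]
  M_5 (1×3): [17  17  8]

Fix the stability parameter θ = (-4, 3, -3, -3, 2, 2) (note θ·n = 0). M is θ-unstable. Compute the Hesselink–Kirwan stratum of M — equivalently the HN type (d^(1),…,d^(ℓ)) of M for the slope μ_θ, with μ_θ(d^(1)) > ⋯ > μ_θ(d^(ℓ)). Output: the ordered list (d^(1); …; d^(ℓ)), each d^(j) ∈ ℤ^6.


Barcode: M ≅ I[1,2]^2, I[2,5], I[2,6], I[5,5]. HN layers by μ_θ (4 steps, strictly decreasing):
  μ^(1)=3; μ^(2)=2; μ^(3)=-1; μ^(4)=-4

((0, 2, 0, 0, 0, 0); (0, 0, 0, 0, 3, 1); (0, 2, 2, 2, 0, 0); (2, 0, 0, 0, 0, 0))


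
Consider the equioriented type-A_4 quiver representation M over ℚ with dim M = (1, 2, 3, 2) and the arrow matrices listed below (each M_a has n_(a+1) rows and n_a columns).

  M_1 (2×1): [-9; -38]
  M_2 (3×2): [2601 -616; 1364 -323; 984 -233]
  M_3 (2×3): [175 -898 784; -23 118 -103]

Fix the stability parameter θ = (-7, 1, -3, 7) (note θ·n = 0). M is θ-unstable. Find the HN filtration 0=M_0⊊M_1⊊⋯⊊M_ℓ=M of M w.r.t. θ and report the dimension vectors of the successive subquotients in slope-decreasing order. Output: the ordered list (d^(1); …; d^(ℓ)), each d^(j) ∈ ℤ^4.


Interval decomposition of M: I[1,4], I[2,4], I[3,3].
HN type (ℓ=4): μ^(1)=7; μ^(2)=-1; μ^(3)=-3; μ^(4)=-7

((0, 0, 0, 2); (0, 2, 2, 0); (0, 0, 1, 0); (1, 0, 0, 0))


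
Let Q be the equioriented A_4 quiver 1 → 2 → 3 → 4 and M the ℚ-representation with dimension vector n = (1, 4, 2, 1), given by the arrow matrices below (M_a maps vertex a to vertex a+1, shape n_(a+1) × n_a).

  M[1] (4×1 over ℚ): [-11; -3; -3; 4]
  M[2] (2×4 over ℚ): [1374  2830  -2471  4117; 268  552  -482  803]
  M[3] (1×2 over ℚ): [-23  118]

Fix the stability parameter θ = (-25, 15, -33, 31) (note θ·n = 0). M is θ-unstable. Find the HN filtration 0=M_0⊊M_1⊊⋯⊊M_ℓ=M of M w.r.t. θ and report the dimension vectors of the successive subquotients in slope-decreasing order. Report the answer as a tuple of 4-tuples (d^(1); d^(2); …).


Barcode: M ≅ I[1,4], I[2,2]^2, I[2,3]. HN layers by μ_θ (4 steps, strictly decreasing):
  μ^(1)=31; μ^(2)=15; μ^(3)=-9; μ^(4)=-25

((0, 0, 0, 1); (0, 2, 0, 0); (0, 2, 2, 0); (1, 0, 0, 0))


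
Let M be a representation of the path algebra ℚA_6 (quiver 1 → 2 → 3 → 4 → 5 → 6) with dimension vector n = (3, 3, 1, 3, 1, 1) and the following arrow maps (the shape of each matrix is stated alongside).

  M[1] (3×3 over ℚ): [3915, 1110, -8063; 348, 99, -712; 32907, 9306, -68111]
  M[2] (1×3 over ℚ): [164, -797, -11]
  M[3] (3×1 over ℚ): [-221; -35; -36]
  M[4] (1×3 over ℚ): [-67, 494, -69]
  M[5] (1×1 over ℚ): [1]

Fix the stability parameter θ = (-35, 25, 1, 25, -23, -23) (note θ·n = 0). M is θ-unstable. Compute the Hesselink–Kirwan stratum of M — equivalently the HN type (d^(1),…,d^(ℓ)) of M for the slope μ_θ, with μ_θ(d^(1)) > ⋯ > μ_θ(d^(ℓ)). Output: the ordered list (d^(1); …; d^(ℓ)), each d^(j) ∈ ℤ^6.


Barcode: M ≅ I[1,1], I[1,2], I[1,6], I[2,2], I[4,4]^2. HN layers by μ_θ (3 steps, strictly decreasing):
  μ^(1)=25; μ^(2)=1; μ^(3)=-35

((0, 2, 0, 2, 0, 0); (0, 1, 1, 1, 1, 1); (3, 0, 0, 0, 0, 0))


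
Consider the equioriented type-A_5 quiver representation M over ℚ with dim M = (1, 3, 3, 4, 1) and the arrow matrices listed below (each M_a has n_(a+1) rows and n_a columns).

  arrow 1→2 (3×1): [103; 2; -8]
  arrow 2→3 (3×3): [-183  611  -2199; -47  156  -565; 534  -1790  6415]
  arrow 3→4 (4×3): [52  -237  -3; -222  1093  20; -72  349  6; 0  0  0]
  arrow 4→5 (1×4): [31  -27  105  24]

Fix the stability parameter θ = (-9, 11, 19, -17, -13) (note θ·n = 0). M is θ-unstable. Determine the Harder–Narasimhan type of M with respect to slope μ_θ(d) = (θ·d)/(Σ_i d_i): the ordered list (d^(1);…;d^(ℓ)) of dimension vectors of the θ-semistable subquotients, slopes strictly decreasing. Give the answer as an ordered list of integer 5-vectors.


Interval decomposition of M: I[1,5], I[2,4]^2, I[4,4].
HN type (ℓ=4): μ^(1)=13/3; μ^(2)=0; μ^(3)=-9; μ^(4)=-17

((0, 2, 2, 2, 0); (0, 1, 1, 1, 1); (1, 0, 0, 0, 0); (0, 0, 0, 1, 0))


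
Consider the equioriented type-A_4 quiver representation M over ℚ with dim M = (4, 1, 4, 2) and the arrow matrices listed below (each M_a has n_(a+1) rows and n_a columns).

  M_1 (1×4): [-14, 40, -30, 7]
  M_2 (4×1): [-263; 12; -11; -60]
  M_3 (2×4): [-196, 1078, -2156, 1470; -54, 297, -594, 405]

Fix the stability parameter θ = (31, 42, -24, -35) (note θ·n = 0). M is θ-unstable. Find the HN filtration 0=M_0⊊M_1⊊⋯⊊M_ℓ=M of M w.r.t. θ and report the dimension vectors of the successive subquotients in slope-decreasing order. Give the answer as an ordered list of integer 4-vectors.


Interval decomposition of M: I[1,1]^3, I[1,3], I[3,3]^2, I[3,4], I[4,4].
HN type (ℓ=5): μ^(1)=31; μ^(2)=49/3; μ^(3)=-24; μ^(4)=-59/2; μ^(5)=-35

((3, 0, 0, 0); (1, 1, 1, 0); (0, 0, 2, 0); (0, 0, 1, 1); (0, 0, 0, 1))


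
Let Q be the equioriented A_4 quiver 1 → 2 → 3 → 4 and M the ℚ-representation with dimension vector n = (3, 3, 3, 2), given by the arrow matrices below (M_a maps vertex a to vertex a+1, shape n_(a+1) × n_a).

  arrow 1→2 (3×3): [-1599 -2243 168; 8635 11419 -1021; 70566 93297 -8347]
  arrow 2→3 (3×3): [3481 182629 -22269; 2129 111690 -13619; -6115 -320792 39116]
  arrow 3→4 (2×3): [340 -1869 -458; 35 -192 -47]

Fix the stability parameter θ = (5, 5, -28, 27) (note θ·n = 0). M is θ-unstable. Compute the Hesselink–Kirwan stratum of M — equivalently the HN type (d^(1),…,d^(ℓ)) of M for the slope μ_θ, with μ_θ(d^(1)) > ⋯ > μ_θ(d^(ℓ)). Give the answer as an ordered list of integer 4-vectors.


Via rank(M_{q-1}∘⋯∘M_p): M ≅ I[1,3], I[1,4]^2.
μ_θ-semistable layers: μ^(1)=27; μ^(2)=-6

((0, 0, 0, 2); (3, 3, 3, 0))


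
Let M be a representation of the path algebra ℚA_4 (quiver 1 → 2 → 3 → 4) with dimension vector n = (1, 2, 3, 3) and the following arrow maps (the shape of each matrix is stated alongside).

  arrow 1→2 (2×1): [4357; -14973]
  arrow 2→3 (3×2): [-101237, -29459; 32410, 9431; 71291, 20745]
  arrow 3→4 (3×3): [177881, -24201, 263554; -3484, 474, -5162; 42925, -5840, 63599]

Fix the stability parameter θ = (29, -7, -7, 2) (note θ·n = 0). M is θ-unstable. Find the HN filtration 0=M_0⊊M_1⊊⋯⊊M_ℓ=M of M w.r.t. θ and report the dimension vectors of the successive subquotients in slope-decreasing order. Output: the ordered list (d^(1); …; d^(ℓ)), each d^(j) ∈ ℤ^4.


Via rank(M_{q-1}∘⋯∘M_p): M ≅ I[1,4], I[2,3], I[3,4], I[4,4].
μ_θ-semistable layers: μ^(1)=17/4; μ^(2)=2; μ^(3)=-7

((1, 1, 1, 1); (0, 0, 0, 2); (0, 1, 2, 0))


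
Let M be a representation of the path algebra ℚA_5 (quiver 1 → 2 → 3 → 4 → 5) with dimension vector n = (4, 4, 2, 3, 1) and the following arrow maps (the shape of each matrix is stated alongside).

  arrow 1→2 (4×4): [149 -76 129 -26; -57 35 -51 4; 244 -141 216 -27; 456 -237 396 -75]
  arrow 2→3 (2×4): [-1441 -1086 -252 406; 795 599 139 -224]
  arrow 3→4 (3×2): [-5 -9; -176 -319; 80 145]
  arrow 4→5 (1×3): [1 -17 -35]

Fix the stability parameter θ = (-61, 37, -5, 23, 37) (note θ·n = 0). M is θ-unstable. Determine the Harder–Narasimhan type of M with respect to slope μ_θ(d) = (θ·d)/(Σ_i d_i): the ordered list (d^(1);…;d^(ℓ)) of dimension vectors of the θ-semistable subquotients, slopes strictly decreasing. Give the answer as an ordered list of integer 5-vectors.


Interval decomposition of M: I[1,1], I[1,2], I[1,4], I[1,5], I[2,2], I[4,4].
HN type (ℓ=4): μ^(1)=37; μ^(2)=23; μ^(3)=16; μ^(4)=-61

((0, 2, 0, 0, 1); (0, 0, 0, 3, 0); (0, 2, 2, 0, 0); (4, 0, 0, 0, 0))


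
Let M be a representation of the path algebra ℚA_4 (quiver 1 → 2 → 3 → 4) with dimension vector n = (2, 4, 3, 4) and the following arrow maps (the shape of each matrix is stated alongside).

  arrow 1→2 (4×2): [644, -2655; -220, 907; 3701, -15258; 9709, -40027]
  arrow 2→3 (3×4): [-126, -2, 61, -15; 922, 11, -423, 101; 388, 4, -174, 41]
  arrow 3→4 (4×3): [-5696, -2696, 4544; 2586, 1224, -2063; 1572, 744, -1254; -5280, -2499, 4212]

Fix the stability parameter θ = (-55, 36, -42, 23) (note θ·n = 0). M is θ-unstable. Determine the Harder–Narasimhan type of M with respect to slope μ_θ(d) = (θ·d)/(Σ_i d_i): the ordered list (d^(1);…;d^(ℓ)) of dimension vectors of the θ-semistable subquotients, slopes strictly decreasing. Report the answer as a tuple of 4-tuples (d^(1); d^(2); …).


Interval decomposition of M: I[1,3], I[1,4], I[2,2], I[2,4], I[4,4]^2.
HN type (ℓ=4): μ^(1)=36; μ^(2)=23; μ^(3)=-3; μ^(4)=-55

((0, 1, 0, 0); (0, 0, 0, 4); (0, 3, 3, 0); (2, 0, 0, 0))


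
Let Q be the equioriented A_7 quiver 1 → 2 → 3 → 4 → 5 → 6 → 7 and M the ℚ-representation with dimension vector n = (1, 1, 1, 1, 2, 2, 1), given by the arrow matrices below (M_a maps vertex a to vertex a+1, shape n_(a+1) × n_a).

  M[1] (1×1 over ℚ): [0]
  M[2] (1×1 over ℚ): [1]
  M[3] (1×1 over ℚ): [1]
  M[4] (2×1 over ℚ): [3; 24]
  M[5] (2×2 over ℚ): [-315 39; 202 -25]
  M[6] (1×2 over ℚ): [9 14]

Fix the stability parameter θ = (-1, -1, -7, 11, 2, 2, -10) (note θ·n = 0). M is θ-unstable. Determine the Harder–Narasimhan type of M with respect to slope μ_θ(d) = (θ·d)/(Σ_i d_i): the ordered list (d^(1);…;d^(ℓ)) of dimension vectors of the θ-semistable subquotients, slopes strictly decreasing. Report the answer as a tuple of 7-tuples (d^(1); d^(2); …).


Via rank(M_{q-1}∘⋯∘M_p): M ≅ I[1,1], I[2,7], I[5,6].
μ_θ-semistable layers: μ^(1)=2; μ^(2)=5/4; μ^(3)=-1; μ^(4)=-4

((0, 0, 0, 0, 1, 1, 0); (0, 0, 0, 1, 1, 1, 1); (1, 0, 0, 0, 0, 0, 0); (0, 1, 1, 0, 0, 0, 0))


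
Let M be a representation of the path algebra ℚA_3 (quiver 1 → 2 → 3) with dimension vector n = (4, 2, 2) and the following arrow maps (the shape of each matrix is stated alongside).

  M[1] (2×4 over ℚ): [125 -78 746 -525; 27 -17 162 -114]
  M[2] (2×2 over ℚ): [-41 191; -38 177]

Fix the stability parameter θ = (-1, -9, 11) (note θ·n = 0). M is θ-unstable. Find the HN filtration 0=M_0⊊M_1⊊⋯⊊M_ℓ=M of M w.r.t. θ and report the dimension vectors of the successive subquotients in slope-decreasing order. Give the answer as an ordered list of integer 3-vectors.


Interval decomposition of M: I[1,1]^2, I[1,3]^2.
HN type (ℓ=3): μ^(1)=11; μ^(2)=-1; μ^(3)=-5

((0, 0, 2); (2, 0, 0); (2, 2, 0))


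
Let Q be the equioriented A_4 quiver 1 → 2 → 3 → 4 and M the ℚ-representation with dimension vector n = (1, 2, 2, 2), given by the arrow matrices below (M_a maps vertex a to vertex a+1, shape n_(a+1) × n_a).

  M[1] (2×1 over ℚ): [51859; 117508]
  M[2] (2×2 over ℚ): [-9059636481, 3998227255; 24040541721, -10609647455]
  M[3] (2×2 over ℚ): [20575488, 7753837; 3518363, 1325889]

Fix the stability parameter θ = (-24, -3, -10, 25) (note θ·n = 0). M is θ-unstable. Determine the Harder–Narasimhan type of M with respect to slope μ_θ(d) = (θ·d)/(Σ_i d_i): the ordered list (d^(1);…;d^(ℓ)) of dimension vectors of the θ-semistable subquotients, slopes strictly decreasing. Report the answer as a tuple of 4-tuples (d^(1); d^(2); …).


Interval decomposition of M: I[1,4], I[2,2], I[3,4].
HN type (ℓ=5): μ^(1)=25; μ^(2)=-3; μ^(3)=-13/2; μ^(4)=-10; μ^(5)=-24

((0, 0, 0, 2); (0, 1, 0, 0); (0, 1, 1, 0); (0, 0, 1, 0); (1, 0, 0, 0))


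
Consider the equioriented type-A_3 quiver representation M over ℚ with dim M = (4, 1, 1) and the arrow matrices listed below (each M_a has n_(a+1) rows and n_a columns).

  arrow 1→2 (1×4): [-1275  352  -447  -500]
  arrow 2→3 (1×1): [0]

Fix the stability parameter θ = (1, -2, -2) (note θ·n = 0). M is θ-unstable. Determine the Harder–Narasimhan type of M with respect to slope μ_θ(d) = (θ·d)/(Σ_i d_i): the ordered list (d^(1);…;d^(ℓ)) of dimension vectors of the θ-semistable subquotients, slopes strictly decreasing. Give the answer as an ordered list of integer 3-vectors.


Interval decomposition of M: I[1,1]^3, I[1,2], I[3,3].
HN type (ℓ=3): μ^(1)=1; μ^(2)=-1/2; μ^(3)=-2

((3, 0, 0); (1, 1, 0); (0, 0, 1))


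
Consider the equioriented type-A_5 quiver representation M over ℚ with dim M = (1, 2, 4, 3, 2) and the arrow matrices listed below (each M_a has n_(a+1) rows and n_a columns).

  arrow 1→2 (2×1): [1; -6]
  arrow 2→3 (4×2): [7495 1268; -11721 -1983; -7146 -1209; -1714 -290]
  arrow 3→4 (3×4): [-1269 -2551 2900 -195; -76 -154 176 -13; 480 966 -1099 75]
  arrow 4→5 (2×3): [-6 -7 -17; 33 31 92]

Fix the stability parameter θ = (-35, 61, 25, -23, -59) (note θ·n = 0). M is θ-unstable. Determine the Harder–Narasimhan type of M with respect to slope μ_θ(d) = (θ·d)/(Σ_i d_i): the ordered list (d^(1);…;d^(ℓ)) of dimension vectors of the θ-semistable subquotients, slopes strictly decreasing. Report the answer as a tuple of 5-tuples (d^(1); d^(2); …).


Barcode: M ≅ I[1,3], I[2,5], I[3,4], I[3,5]. HN layers by μ_θ (4 steps, strictly decreasing):
  μ^(1)=43; μ^(2)=1; μ^(3)=-19; μ^(4)=-35

((0, 1, 1, 0, 0); (0, 1, 2, 2, 1); (0, 0, 1, 1, 1); (1, 0, 0, 0, 0))


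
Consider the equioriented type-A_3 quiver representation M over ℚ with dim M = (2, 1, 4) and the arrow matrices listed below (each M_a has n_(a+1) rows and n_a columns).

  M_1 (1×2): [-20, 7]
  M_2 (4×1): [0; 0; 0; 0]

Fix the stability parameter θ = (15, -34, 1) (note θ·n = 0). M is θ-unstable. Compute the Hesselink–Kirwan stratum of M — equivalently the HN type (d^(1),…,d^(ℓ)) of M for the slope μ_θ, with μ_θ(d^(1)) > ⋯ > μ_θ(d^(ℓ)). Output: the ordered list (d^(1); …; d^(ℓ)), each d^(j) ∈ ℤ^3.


Barcode: M ≅ I[1,1], I[1,2], I[3,3]^4. HN layers by μ_θ (3 steps, strictly decreasing):
  μ^(1)=15; μ^(2)=1; μ^(3)=-19/2

((1, 0, 0); (0, 0, 4); (1, 1, 0))


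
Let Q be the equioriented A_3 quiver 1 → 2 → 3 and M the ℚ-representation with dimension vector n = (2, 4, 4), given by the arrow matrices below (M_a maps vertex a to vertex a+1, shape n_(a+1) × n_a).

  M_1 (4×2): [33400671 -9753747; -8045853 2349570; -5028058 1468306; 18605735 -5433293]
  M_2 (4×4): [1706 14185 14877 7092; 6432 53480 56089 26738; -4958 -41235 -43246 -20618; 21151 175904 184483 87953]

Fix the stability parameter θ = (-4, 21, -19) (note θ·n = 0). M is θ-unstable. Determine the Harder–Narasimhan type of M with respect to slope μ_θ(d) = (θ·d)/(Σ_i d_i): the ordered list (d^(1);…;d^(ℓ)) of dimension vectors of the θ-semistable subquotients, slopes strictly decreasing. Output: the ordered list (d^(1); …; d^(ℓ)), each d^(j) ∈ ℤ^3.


Interval decomposition of M: I[1,2], I[1,3], I[2,3]^2, I[3,3].
HN type (ℓ=4): μ^(1)=21; μ^(2)=1; μ^(3)=-4; μ^(4)=-19

((0, 1, 0); (0, 3, 3); (2, 0, 0); (0, 0, 1))


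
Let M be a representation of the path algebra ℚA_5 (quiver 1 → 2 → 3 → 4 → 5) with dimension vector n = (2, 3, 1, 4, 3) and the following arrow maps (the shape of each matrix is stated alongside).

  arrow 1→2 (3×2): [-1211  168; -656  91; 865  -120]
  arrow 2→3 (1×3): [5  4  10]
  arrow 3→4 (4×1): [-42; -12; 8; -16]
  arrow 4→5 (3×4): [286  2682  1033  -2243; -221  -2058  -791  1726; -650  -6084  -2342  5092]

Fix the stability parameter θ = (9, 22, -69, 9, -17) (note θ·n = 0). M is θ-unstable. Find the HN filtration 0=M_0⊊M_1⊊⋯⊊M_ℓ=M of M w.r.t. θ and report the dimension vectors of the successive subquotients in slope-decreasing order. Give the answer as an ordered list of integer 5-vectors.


Interval decomposition of M: I[1,2], I[1,5], I[2,2], I[4,4]^2, I[4,5], I[5,5].
HN type (ℓ=5): μ^(1)=22; μ^(2)=9; μ^(3)=-4; μ^(4)=-38/3; μ^(5)=-17

((0, 2, 0, 0, 0); (1, 0, 0, 2, 0); (0, 0, 0, 2, 2); (1, 1, 1, 0, 0); (0, 0, 0, 0, 1))


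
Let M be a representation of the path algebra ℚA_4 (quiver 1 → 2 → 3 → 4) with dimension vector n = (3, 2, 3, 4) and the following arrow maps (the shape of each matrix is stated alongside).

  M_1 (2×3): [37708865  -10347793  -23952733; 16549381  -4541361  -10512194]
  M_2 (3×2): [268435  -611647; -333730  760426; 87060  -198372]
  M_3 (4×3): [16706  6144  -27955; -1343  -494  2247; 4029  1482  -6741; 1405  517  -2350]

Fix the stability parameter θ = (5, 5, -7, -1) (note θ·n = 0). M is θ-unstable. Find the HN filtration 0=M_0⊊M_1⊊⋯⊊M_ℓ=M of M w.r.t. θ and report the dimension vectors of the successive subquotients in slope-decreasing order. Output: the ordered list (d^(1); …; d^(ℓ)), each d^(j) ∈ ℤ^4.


Interval decomposition of M: I[1,1], I[1,2], I[1,4], I[3,4]^2, I[4,4].
HN type (ℓ=4): μ^(1)=5; μ^(2)=1/2; μ^(3)=-1; μ^(4)=-7

((2, 1, 0, 0); (1, 1, 1, 1); (0, 0, 0, 3); (0, 0, 2, 0))


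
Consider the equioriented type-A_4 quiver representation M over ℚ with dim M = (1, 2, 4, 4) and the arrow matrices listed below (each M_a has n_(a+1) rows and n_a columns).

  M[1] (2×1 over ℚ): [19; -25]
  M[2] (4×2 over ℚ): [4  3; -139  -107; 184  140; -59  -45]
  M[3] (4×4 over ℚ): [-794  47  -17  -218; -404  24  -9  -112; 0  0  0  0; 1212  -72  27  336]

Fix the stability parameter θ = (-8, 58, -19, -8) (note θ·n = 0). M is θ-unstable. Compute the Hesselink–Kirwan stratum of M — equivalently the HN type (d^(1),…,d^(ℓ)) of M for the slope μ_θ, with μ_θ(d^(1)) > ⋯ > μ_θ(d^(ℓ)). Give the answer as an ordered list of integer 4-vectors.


Interval decomposition of M: I[1,3], I[2,4], I[3,3], I[3,4], I[4,4]^2.
HN type (ℓ=4): μ^(1)=39/2; μ^(2)=31/3; μ^(3)=-8; μ^(4)=-19

((0, 1, 1, 0); (0, 1, 1, 1); (1, 0, 0, 3); (0, 0, 2, 0))


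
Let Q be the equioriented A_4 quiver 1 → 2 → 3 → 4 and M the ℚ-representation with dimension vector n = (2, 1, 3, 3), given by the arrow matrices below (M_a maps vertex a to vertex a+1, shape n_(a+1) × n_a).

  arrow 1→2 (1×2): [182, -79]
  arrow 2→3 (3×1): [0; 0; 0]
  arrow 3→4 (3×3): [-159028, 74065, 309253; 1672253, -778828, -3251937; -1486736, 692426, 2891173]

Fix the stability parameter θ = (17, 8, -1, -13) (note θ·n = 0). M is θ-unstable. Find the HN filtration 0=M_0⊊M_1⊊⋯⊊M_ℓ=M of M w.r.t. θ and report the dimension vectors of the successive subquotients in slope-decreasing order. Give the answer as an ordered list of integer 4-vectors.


Via rank(M_{q-1}∘⋯∘M_p): M ≅ I[1,1], I[1,2], I[3,4]^3.
μ_θ-semistable layers: μ^(1)=17; μ^(2)=25/2; μ^(3)=-7

((1, 0, 0, 0); (1, 1, 0, 0); (0, 0, 3, 3))


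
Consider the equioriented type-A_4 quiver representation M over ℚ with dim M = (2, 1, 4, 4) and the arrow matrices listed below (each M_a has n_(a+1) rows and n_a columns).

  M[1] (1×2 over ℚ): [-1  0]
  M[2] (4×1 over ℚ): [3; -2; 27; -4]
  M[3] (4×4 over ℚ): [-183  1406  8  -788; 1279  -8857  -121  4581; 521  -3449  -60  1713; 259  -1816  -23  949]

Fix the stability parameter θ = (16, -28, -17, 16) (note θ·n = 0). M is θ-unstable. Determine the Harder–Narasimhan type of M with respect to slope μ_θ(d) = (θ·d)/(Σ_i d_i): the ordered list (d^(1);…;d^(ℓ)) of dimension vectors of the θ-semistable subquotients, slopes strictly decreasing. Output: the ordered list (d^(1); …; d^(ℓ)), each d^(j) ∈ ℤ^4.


Via rank(M_{q-1}∘⋯∘M_p): M ≅ I[1,1], I[1,4], I[3,4]^3.
μ_θ-semistable layers: μ^(1)=16; μ^(2)=-29/3; μ^(3)=-17

((1, 0, 0, 4); (1, 1, 1, 0); (0, 0, 3, 0))


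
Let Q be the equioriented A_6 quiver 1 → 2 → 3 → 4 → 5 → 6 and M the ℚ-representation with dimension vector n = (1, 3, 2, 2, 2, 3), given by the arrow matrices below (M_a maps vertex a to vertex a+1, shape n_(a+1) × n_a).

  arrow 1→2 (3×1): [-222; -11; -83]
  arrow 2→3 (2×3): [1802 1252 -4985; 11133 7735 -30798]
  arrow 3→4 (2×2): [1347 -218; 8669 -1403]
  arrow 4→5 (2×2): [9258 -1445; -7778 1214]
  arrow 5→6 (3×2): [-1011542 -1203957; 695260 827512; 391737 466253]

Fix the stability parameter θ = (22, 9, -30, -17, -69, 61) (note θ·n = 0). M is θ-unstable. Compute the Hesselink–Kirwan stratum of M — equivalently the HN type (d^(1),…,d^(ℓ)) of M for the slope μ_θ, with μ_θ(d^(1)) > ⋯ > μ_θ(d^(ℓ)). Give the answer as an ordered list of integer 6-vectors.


Interval decomposition of M: I[1,6], I[2,2], I[2,6], I[6,6].
HN type (ℓ=4): μ^(1)=61; μ^(2)=9; μ^(3)=-17; μ^(4)=-107/4

((0, 0, 0, 0, 0, 3); (0, 1, 0, 0, 0, 0); (1, 1, 1, 1, 1, 0); (0, 1, 1, 1, 1, 0))


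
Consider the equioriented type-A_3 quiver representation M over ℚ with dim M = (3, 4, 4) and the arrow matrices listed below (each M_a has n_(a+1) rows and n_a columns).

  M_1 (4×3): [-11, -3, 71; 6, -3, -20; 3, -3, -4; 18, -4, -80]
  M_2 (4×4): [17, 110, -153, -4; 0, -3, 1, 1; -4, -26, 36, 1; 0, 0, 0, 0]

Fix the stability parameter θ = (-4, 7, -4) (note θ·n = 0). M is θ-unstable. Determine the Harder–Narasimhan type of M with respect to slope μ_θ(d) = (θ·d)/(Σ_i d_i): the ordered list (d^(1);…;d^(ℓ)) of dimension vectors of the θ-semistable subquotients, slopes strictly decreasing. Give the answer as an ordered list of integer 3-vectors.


Barcode: M ≅ I[1,3]^3, I[2,2], I[3,3]. HN layers by μ_θ (3 steps, strictly decreasing):
  μ^(1)=7; μ^(2)=3/2; μ^(3)=-4

((0, 1, 0); (0, 3, 3); (3, 0, 1))


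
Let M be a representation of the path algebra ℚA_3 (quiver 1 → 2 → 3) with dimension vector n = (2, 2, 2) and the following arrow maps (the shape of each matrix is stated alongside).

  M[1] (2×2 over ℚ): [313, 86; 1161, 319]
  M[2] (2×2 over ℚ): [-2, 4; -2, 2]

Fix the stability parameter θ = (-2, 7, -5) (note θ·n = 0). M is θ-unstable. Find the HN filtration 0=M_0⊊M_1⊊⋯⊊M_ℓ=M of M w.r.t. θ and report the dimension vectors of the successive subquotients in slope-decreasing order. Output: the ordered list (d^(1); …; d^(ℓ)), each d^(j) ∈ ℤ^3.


Barcode: M ≅ I[1,3]^2. HN layers by μ_θ (2 steps, strictly decreasing):
  μ^(1)=1; μ^(2)=-2

((0, 2, 2); (2, 0, 0))


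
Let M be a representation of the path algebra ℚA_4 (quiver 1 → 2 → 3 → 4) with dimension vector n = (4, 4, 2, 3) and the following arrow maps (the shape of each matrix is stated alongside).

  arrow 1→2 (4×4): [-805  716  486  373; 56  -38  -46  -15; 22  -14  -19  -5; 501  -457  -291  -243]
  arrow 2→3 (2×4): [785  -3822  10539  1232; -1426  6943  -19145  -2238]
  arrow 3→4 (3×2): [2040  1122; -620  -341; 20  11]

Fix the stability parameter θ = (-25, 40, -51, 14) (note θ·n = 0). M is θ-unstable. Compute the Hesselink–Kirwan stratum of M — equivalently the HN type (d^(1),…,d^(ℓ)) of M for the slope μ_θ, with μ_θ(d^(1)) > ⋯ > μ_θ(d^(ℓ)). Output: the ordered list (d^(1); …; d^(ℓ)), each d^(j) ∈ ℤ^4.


Via rank(M_{q-1}∘⋯∘M_p): M ≅ I[1,2]^2, I[1,3], I[1,4], I[4,4]^2.
μ_θ-semistable layers: μ^(1)=40; μ^(2)=14; μ^(3)=-11/2; μ^(4)=-25

((0, 2, 0, 0); (0, 0, 0, 3); (0, 2, 2, 0); (4, 0, 0, 0))


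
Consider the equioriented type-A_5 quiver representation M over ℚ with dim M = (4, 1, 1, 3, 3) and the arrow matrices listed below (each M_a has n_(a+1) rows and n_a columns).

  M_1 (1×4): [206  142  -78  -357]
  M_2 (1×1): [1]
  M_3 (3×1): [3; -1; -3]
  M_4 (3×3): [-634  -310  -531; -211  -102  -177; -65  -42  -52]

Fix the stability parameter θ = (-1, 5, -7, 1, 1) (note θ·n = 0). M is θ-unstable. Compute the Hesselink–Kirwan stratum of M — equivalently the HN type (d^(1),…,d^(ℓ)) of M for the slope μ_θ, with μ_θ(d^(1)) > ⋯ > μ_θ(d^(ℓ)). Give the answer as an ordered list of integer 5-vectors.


Barcode: M ≅ I[1,1]^3, I[1,5], I[4,5]^2. HN layers by μ_θ (2 steps, strictly decreasing):
  μ^(1)=1; μ^(2)=-1

((0, 0, 0, 3, 3); (4, 1, 1, 0, 0))


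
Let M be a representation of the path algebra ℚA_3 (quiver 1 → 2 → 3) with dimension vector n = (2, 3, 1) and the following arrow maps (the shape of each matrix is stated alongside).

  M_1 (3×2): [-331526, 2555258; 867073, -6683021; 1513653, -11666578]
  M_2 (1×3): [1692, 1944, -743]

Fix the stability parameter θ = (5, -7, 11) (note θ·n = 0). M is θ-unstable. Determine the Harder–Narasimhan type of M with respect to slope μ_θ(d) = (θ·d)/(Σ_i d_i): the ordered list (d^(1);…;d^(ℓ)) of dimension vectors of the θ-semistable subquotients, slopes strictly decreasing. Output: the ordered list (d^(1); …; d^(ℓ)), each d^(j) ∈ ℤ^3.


Interval decomposition of M: I[1,2], I[1,3], I[2,2].
HN type (ℓ=3): μ^(1)=11; μ^(2)=-1; μ^(3)=-7

((0, 0, 1); (2, 2, 0); (0, 1, 0))


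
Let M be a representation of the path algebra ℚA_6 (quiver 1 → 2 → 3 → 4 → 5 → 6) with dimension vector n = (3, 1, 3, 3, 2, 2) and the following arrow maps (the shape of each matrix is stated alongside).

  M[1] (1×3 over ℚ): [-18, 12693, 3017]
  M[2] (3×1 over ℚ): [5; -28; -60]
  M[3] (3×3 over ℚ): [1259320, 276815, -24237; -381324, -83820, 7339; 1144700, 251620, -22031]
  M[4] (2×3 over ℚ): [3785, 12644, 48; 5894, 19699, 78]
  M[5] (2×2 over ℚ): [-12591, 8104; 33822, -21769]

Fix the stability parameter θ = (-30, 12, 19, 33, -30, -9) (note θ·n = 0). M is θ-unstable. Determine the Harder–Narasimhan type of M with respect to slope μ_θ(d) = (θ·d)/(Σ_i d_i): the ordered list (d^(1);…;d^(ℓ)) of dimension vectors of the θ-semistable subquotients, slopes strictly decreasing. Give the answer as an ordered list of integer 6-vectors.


Via rank(M_{q-1}∘⋯∘M_p): M ≅ I[1,1]^2, I[1,3], I[3,6]^2, I[4,4].
μ_θ-semistable layers: μ^(1)=33; μ^(2)=19; μ^(3)=12; μ^(4)=13/4; μ^(5)=-30

((0, 0, 0, 1, 0, 0); (0, 0, 1, 0, 0, 0); (0, 1, 0, 0, 0, 0); (0, 0, 2, 2, 2, 2); (3, 0, 0, 0, 0, 0))


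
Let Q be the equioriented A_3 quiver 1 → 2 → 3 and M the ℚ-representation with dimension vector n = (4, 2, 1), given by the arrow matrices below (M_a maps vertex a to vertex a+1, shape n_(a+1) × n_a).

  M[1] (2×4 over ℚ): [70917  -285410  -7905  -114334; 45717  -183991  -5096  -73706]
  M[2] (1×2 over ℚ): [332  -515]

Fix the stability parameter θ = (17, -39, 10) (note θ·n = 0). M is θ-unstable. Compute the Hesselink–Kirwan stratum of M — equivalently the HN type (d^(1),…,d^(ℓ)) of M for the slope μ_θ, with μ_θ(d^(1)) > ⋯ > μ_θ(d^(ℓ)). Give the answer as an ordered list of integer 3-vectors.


Interval decomposition of M: I[1,1]^2, I[1,2], I[1,3].
HN type (ℓ=3): μ^(1)=17; μ^(2)=10; μ^(3)=-11

((2, 0, 0); (0, 0, 1); (2, 2, 0))
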